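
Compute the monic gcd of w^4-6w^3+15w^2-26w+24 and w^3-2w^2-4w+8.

By polynomial division,
  w^4-6w^3+15w^2-26w+24 = (w-4)(w^3-2w^2-4w+8) + (11w^2-50w+56)
  w^3-2w^2-4w+8 = ((1/11)w+28/121)(11w^2-50w+56) + ((300/121)w-600/121)
  11w^2-50w+56 = ((1331/300)w-847/75)((300/121)w-600/121) + (0)
Last nonzero remainder: (300/121)w-600/121. Dividing through by 300/121 gives the monic gcd w-2.

w-2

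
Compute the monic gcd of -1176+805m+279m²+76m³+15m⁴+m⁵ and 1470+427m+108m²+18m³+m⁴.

Apply the Euclidean algorithm:
  m⁵+15m⁴+76m³+279m²+805m-1176 = (m-3)(m⁴+18m³+108m²+427m+1470) + (22m³+176m²+616m+3234)
  m⁴+18m³+108m²+427m+1470 = ((1/22)m+5/11)(22m³+176m²+616m+3234) + (0)
Last nonzero remainder: 22m³+176m²+616m+3234. Dividing through by 22 gives the monic gcd m³+8m²+28m+147.

147+28m+8m²+m³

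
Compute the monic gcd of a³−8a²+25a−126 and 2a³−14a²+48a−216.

Apply the Euclidean algorithm:
  a³−8a²+25a−126 = (1/2)(2a³−14a²+48a−216) + (−a²+a−18)
  2a³−14a²+48a−216 = (−2a+12)(−a²+a−18) + (0)
Last nonzero remainder: −a²+a−18. Dividing through by −1 gives the monic gcd a²−a+18.

a²−a+18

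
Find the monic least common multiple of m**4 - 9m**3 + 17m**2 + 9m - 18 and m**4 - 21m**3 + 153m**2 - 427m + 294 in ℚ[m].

Apply the Euclidean algorithm:
  m**4 - 9m**3 + 17m**2 + 9m - 18 = (m**4 - 21m**3 + 153m**2 - 427m + 294) + (12m**3 - 136m**2 + 436m - 312)
  m**4 - 21m**3 + 153m**2 - 427m + 294 = ((1/12)m - 29/36)(12m**3 - 136m**2 + 436m - 312) + ((64/9)m**2 - (448/9)m + 128/3)
  12m**3 - 136m**2 + 436m - 312 = ((27/16)m - 117/16)((64/9)m**2 - (448/9)m + 128/3) + (0)
Last nonzero remainder: (64/9)m**2 - (448/9)m + 128/3. Dividing through by 64/9 gives the monic gcd m**2 - 7m + 6.
Then lcm(f, g) = f·g / gcd(f, g); expanding and making the result monic gives the answer.

m**6 - 23m**5 + 192m**4 - 670m**3 + 689m**2 + 693m - 882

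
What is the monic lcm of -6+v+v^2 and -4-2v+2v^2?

-6-5v+2v^2+v^3

By polynomial division,
  v^2+v-6 = (1/2)(2v^2-2v-4) + (2v-4)
  2v^2-2v-4 = (v+1)(2v-4) + (0)
Last nonzero remainder: 2v-4. Dividing through by 2 gives the monic gcd v-2.
Then lcm(f, g) = f·g / gcd(f, g); expanding and making the result monic gives the answer.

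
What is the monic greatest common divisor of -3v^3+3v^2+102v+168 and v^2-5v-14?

By polynomial division,
  -3v^3+3v^2+102v+168 = (-3v-12)(v^2-5v-14) + (0)
The last nonzero remainder v^2-5v-14 is already monic.

v^2-5v-14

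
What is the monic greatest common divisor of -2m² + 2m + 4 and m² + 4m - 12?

Apply the Euclidean algorithm:
  -2m² + 2m + 4 = (-2)(m² + 4m - 12) + (10m - 20)
  m² + 4m - 12 = ((1/10)m + 3/5)(10m - 20) + (0)
Last nonzero remainder: 10m - 20. Dividing through by 10 gives the monic gcd m - 2.

m - 2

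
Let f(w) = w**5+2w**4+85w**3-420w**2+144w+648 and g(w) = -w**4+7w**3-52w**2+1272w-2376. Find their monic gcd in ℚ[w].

Euclidean algorithm in ℚ[w]:
  w**5+2w**4+85w**3-420w**2+144w+648 = (-w-9)(-w**4+7w**3-52w**2+1272w-2376) + (96w**3+384w**2+9216w-20736)
  -w**4+7w**3-52w**2+1272w-2376 = (-(1/96)w+11/96)(96w**3+384w**2+9216w-20736) + (0)
Last nonzero remainder: 96w**3+384w**2+9216w-20736. Dividing through by 96 gives the monic gcd w**3+4w**2+96w-216.

w**3+4w**2+96w-216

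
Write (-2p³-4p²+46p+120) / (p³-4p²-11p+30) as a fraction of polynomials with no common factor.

Apply the Euclidean algorithm:
  -2p³-4p²+46p+120 = (-2)(p³-4p²-11p+30) + (-12p²+24p+180)
  p³-4p²-11p+30 = (-(1/12)p+1/6)(-12p²+24p+180) + (0)
Last nonzero remainder: -12p²+24p+180. Dividing through by -12 gives the monic gcd p²-2p-15.
Cancel p²-2p-15 from numerator and denominator to get the reduced form.

(-2p-8)/(p-2)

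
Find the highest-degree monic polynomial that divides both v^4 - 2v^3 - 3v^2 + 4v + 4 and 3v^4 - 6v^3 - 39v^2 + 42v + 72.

v^2 - v - 2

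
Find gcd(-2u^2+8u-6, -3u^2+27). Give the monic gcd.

By polynomial division,
  -2u^2+8u-6 = (2/3)(-3u^2+27) + (8u-24)
  -3u^2+27 = (-(3/8)u-9/8)(8u-24) + (0)
Last nonzero remainder: 8u-24. Dividing through by 8 gives the monic gcd u-3.

u-3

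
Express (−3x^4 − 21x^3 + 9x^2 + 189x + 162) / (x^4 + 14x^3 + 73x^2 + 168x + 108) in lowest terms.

(−3x^2 + 27)/(x^2 + 7x + 18)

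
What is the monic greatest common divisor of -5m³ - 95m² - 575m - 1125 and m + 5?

Euclidean algorithm in ℚ[m]:
  -5m³ - 95m² - 575m - 1125 = (-5m² - 70m - 225)(m + 5) + (0)
The last nonzero remainder m + 5 is already monic.

m + 5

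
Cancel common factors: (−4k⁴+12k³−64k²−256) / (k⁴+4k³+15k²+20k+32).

(−4k²+16k−64)/(k²+3k+8)

Repeated division with remainder:
  −4k⁴+12k³−64k²−256 = (−4)(k⁴+4k³+15k²+20k+32) + (28k³−4k²+80k−128)
  k⁴+4k³+15k²+20k+32 = ((1/28)k+29/196)(28k³−4k²+80k−128) + ((624/49)k²+(624/49)k+2496/49)
  28k³−4k²+80k−128 = ((343/156)k−98/39)((624/49)k²+(624/49)k+2496/49) + (0)
Last nonzero remainder: (624/49)k²+(624/49)k+2496/49. Dividing through by 624/49 gives the monic gcd k²+k+4.
Cancel k²+k+4 from numerator and denominator to get the reduced form.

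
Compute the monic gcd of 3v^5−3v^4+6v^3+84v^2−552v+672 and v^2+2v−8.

v^2+2v−8

Euclidean algorithm in ℚ[v]:
  3v^5−3v^4+6v^3+84v^2−552v+672 = (3v^3−9v^2+48v−84)(v^2+2v−8) + (0)
The last nonzero remainder v^2+2v−8 is already monic.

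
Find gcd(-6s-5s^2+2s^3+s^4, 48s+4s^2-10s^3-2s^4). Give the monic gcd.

-6s+s^2+s^3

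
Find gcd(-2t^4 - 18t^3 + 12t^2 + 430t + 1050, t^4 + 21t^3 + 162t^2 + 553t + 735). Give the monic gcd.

By polynomial division,
  -2t^4 - 18t^3 + 12t^2 + 430t + 1050 = (-2)(t^4 + 21t^3 + 162t^2 + 553t + 735) + (24t^3 + 336t^2 + 1536t + 2520)
  t^4 + 21t^3 + 162t^2 + 553t + 735 = ((1/24)t + 7/24)(24t^3 + 336t^2 + 1536t + 2520) + (0)
Last nonzero remainder: 24t^3 + 336t^2 + 1536t + 2520. Dividing through by 24 gives the monic gcd t^3 + 14t^2 + 64t + 105.

t^3 + 14t^2 + 64t + 105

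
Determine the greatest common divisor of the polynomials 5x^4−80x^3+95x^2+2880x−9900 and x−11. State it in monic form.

Repeated division with remainder:
  5x^4−80x^3+95x^2+2880x−9900 = (5x^3−25x^2−180x+900)(x−11) + (0)
The last nonzero remainder x−11 is already monic.

x−11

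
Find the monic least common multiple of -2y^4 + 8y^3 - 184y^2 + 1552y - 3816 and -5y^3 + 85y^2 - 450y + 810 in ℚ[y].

Euclidean algorithm in ℚ[y]:
  -2y^4 + 8y^3 - 184y^2 + 1552y - 3816 = ((2/5)y + 26/5)(-5y^3 + 85y^2 - 450y + 810) + (-446y^2 + 3568y - 8028)
  -5y^3 + 85y^2 - 450y + 810 = ((5/446)y - 45/446)(-446y^2 + 3568y - 8028) + (0)
Last nonzero remainder: -446y^2 + 3568y - 8028. Dividing through by -446 gives the monic gcd y^2 - 8y + 18.
Then lcm(f, g) = f·g / gcd(f, g); expanding and making the result monic gives the answer.

y^5 - 13y^4 + 128y^3 - 1604y^2 + 8892y - 17172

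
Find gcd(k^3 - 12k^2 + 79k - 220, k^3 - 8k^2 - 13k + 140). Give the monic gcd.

k - 5

By polynomial division,
  k^3 - 12k^2 + 79k - 220 = (k^3 - 8k^2 - 13k + 140) + (-4k^2 + 92k - 360)
  k^3 - 8k^2 - 13k + 140 = (-(1/4)k - 15/4)(-4k^2 + 92k - 360) + (242k - 1210)
  -4k^2 + 92k - 360 = (-(2/121)k + 36/121)(242k - 1210) + (0)
Last nonzero remainder: 242k - 1210. Dividing through by 242 gives the monic gcd k - 5.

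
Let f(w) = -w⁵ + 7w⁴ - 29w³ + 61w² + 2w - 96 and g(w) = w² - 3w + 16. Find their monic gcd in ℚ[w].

By polynomial division,
  -w⁵ + 7w⁴ - 29w³ + 61w² + 2w - 96 = (-w³ + 4w² - w - 6)(w² - 3w + 16) + (0)
The last nonzero remainder w² - 3w + 16 is already monic.

w² - 3w + 16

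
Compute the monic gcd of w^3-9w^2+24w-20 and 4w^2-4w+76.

By polynomial division,
  w^3-9w^2+24w-20 = ((1/4)w-2)(4w^2-4w+76) + (-3w+132)
  4w^2-4w+76 = (-(4/3)w-172/3)(-3w+132) + (7644)
  -3w+132 = (-(1/2548)w+11/637)(7644) + (0)
The last nonzero remainder is the constant 7644, so the polynomials are coprime and gcd = 1.

1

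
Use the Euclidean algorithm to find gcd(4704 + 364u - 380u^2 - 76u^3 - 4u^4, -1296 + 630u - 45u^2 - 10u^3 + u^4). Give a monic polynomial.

-24 + 5u + u^2

By polynomial division,
  -4u^4 - 76u^3 - 380u^2 + 364u + 4704 = (-4)(u^4 - 10u^3 - 45u^2 + 630u - 1296) + (-116u^3 - 560u^2 + 2884u - 480)
  u^4 - 10u^3 - 45u^2 + 630u - 1296 = (-(1/116)u + 215/1682)(-116u^3 - 560u^2 + 2884u - 480) + ((43264/841)u^2 + (216320/841)u - 1038336/841)
  -116u^3 - 560u^2 + 2884u - 480 = (-(24389/10816)u + 4205/10816)((43264/841)u^2 + (216320/841)u - 1038336/841) + (0)
Last nonzero remainder: (43264/841)u^2 + (216320/841)u - 1038336/841. Dividing through by 43264/841 gives the monic gcd u^2 + 5u - 24.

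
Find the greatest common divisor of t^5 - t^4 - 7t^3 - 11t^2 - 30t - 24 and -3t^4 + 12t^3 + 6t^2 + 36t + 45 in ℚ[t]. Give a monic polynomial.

t^3 + t^2 + 3t + 3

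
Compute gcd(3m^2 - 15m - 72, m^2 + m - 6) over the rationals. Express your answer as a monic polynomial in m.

Euclidean algorithm in ℚ[m]:
  3m^2 - 15m - 72 = (3)(m^2 + m - 6) + (-18m - 54)
  m^2 + m - 6 = (-(1/18)m + 1/9)(-18m - 54) + (0)
Last nonzero remainder: -18m - 54. Dividing through by -18 gives the monic gcd m + 3.

m + 3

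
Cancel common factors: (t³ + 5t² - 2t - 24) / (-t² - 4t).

By polynomial division,
  t³ + 5t² - 2t - 24 = (-t - 1)(-t² - 4t) + (-6t - 24)
  -t² - 4t = ((1/6)t)(-6t - 24) + (0)
Last nonzero remainder: -6t - 24. Dividing through by -6 gives the monic gcd t + 4.
Cancel t + 4 from numerator and denominator to get the reduced form.

(-t² - t + 6)/(t)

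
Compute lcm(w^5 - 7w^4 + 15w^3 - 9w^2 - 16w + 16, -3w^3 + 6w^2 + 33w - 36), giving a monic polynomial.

Repeated division with remainder:
  w^5 - 7w^4 + 15w^3 - 9w^2 - 16w + 16 = (-(1/3)w^2 + (5/3)w - 16/3)(-3w^3 + 6w^2 + 33w - 36) + (-44w^2 + 220w - 176)
  -3w^3 + 6w^2 + 33w - 36 = ((3/44)w + 9/44)(-44w^2 + 220w - 176) + (0)
Last nonzero remainder: -44w^2 + 220w - 176. Dividing through by -44 gives the monic gcd w^2 - 5w + 4.
Then lcm(f, g) = f·g / gcd(f, g); expanding and making the result monic gives the answer.

w^6 - 4w^5 - 6w^4 + 36w^3 - 43w^2 - 32w + 48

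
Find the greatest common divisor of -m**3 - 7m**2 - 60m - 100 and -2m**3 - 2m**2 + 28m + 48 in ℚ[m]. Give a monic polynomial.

m + 2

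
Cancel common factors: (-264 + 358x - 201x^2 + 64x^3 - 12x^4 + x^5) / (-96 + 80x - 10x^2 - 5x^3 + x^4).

(11 - 3x + x^2)/(4 + x)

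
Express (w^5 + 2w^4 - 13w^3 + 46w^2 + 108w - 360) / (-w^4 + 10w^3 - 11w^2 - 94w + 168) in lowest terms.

(-w^3 - w^2 + 8w - 60)/(w^2 - 11w + 28)

Euclidean algorithm in ℚ[w]:
  w^5 + 2w^4 - 13w^3 + 46w^2 + 108w - 360 = (-w - 12)(-w^4 + 10w^3 - 11w^2 - 94w + 168) + (96w^3 - 180w^2 - 852w + 1656)
  -w^4 + 10w^3 - 11w^2 - 94w + 168 = (-(1/96)w + 65/768)(96w^3 - 180w^2 - 852w + 1656) + (-(297/64)w^2 - (297/64)w + 891/32)
  96w^3 - 180w^2 - 852w + 1656 = (-(2048/99)w + 5888/99)(-(297/64)w^2 - (297/64)w + 891/32) + (0)
Last nonzero remainder: -(297/64)w^2 - (297/64)w + 891/32. Dividing through by -297/64 gives the monic gcd w^2 + w - 6.
Cancel w^2 + w - 6 from numerator and denominator to get the reduced form.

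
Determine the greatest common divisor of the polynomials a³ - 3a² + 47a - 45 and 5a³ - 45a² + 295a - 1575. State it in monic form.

a² - 2a + 45

Apply the Euclidean algorithm:
  a³ - 3a² + 47a - 45 = (1/5)(5a³ - 45a² + 295a - 1575) + (6a² - 12a + 270)
  5a³ - 45a² + 295a - 1575 = ((5/6)a - 35/6)(6a² - 12a + 270) + (0)
Last nonzero remainder: 6a² - 12a + 270. Dividing through by 6 gives the monic gcd a² - 2a + 45.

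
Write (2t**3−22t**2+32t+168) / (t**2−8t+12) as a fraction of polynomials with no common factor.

Euclidean algorithm in ℚ[t]:
  2t**3−22t**2+32t+168 = (2t−6)(t**2−8t+12) + (−40t+240)
  t**2−8t+12 = (−(1/40)t+1/20)(−40t+240) + (0)
Last nonzero remainder: −40t+240. Dividing through by −40 gives the monic gcd t−6.
Cancel t−6 from numerator and denominator to get the reduced form.

(2t**2−10t−28)/(t−2)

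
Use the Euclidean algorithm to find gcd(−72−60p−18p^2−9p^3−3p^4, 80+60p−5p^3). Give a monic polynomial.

4+4p+p^2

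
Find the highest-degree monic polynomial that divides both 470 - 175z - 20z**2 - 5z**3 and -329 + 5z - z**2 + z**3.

By polynomial division,
  -5z**3 - 20z**2 - 175z + 470 = (-5)(z**3 - z**2 + 5z - 329) + (-25z**2 - 150z - 1175)
  z**3 - z**2 + 5z - 329 = (-(1/25)z + 7/25)(-25z**2 - 150z - 1175) + (0)
Last nonzero remainder: -25z**2 - 150z - 1175. Dividing through by -25 gives the monic gcd z**2 + 6z + 47.

47 + 6z + z**2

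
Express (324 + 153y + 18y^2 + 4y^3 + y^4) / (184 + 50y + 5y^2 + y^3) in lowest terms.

Apply the Euclidean algorithm:
  y^4 + 4y^3 + 18y^2 + 153y + 324 = (y - 1)(y^3 + 5y^2 + 50y + 184) + (-27y^2 + 19y + 508)
  y^3 + 5y^2 + 50y + 184 = (-(1/27)y - 154/729)(-27y^2 + 19y + 508) + ((53092/729)y + 212368/729)
  -27y^2 + 19y + 508 = (-(19683/53092)y + 92583/53092)((53092/729)y + 212368/729) + (0)
Last nonzero remainder: (53092/729)y + 212368/729. Dividing through by 53092/729 gives the monic gcd y + 4.
Cancel y + 4 from numerator and denominator to get the reduced form.

(81 + 18y + y^3)/(46 + y + y^2)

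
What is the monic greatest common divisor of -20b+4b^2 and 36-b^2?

Repeated division with remainder:
  4b^2-20b = (-4)(-b^2+36) + (-20b+144)
  -b^2+36 = ((1/20)b+9/25)(-20b+144) + (-396/25)
  -20b+144 = ((125/99)b-100/11)(-396/25) + (0)
The last nonzero remainder is the constant -396/25, so the polynomials are coprime and gcd = 1.

1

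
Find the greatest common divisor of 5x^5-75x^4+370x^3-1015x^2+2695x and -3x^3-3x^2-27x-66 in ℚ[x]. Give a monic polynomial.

x^2-x+11

Apply the Euclidean algorithm:
  5x^5-75x^4+370x^3-1015x^2+2695x = (-(5/3)x^2+(80/3)x-135)(-3x^3-3x^2-27x-66) + (-810x^2+810x-8910)
  -3x^3-3x^2-27x-66 = ((1/270)x+1/135)(-810x^2+810x-8910) + (0)
Last nonzero remainder: -810x^2+810x-8910. Dividing through by -810 gives the monic gcd x^2-x+11.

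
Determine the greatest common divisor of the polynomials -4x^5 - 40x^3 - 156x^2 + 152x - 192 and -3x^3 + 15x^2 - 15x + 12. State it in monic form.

x^2 - x + 1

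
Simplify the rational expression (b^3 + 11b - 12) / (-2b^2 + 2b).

(-b^2 - b - 12)/(2b)

Repeated division with remainder:
  b^3 + 11b - 12 = (-(1/2)b - 1/2)(-2b^2 + 2b) + (12b - 12)
  -2b^2 + 2b = (-(1/6)b)(12b - 12) + (0)
Last nonzero remainder: 12b - 12. Dividing through by 12 gives the monic gcd b - 1.
Cancel b - 1 from numerator and denominator to get the reduced form.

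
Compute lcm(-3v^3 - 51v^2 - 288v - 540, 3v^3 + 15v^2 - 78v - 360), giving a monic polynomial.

By polynomial division,
  -3v^3 - 51v^2 - 288v - 540 = (-1)(3v^3 + 15v^2 - 78v - 360) + (-36v^2 - 366v - 900)
  3v^3 + 15v^2 - 78v - 360 = (-(1/12)v + 31/72)(-36v^2 - 366v - 900) + ((55/12)v + 55/2)
  -36v^2 - 366v - 900 = (-(432/55)v - 360/11)((55/12)v + 55/2) + (0)
Last nonzero remainder: (55/12)v + 55/2. Dividing through by 55/12 gives the monic gcd v + 6.
Then lcm(f, g) = f·g / gcd(f, g); expanding and making the result monic gives the answer.

v^5 + 16v^4 + 59v^3 - 256v^2 - 2100v - 3600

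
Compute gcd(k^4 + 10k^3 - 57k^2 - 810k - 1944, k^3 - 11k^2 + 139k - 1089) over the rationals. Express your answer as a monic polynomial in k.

k - 9

By polynomial division,
  k^4 + 10k^3 - 57k^2 - 810k - 1944 = (k + 21)(k^3 - 11k^2 + 139k - 1089) + (35k^2 - 2640k + 20925)
  k^3 - 11k^2 + 139k - 1089 = ((1/35)k + 451/245)(35k^2 - 2640k + 20925) + ((215644/49)k - 1940796/49)
  35k^2 - 2640k + 20925 = ((1715/215644)k - 113925/215644)((215644/49)k - 1940796/49) + (0)
Last nonzero remainder: (215644/49)k - 1940796/49. Dividing through by 215644/49 gives the monic gcd k - 9.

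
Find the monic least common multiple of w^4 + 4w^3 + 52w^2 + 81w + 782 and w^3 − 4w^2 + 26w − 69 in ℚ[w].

By polynomial division,
  w^4 + 4w^3 + 52w^2 + 81w + 782 = (w + 8)(w^3 − 4w^2 + 26w − 69) + (58w^2 − 58w + 1334)
  w^3 − 4w^2 + 26w − 69 = ((1/58)w − 3/58)(58w^2 − 58w + 1334) + (0)
Last nonzero remainder: 58w^2 − 58w + 1334. Dividing through by 58 gives the monic gcd w^2 − w + 23.
Then lcm(f, g) = f·g / gcd(f, g); expanding and making the result monic gives the answer.

w^5 + w^4 + 40w^3 − 75w^2 + 539w − 2346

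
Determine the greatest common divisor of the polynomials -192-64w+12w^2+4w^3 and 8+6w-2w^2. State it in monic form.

-4+w

Euclidean algorithm in ℚ[w]:
  4w^3+12w^2-64w-192 = (-2w-12)(-2w^2+6w+8) + (24w-96)
  -2w^2+6w+8 = (-(1/12)w-1/12)(24w-96) + (0)
Last nonzero remainder: 24w-96. Dividing through by 24 gives the monic gcd w-4.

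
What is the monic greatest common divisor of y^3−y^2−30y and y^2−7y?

By polynomial division,
  y^3−y^2−30y = (y+6)(y^2−7y) + (12y)
  y^2−7y = ((1/12)y−7/12)(12y) + (0)
Last nonzero remainder: 12y. Dividing through by 12 gives the monic gcd y.

y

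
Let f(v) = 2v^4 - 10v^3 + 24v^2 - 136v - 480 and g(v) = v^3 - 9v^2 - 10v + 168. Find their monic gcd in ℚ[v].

v - 6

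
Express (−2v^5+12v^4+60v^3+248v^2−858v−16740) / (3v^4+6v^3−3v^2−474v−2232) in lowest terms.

Repeated division with remainder:
  −2v^5+12v^4+60v^3+248v^2−858v−16740 = (−(2/3)v+16/3)(3v^4+6v^3−3v^2−474v−2232) + (26v^3−52v^2+182v−4836)
  3v^4+6v^3−3v^2−474v−2232 = ((3/26)v+6/13)(26v^3−52v^2+182v−4836) + (0)
Last nonzero remainder: 26v^3−52v^2+182v−4836. Dividing through by 26 gives the monic gcd v^3−2v^2+7v−186.
Cancel v^3−2v^2+7v−186 from numerator and denominator to get the reduced form.

(−2v^2+8v+90)/(3v+12)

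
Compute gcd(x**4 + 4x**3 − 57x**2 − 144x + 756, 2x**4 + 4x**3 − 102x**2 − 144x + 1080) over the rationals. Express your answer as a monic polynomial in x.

x**3 − 3x**2 − 36x + 108

Euclidean algorithm in ℚ[x]:
  x**4 + 4x**3 − 57x**2 − 144x + 756 = (1/2)(2x**4 + 4x**3 − 102x**2 − 144x + 1080) + (2x**3 − 6x**2 − 72x + 216)
  2x**4 + 4x**3 − 102x**2 − 144x + 1080 = (x + 5)(2x**3 − 6x**2 − 72x + 216) + (0)
Last nonzero remainder: 2x**3 − 6x**2 − 72x + 216. Dividing through by 2 gives the monic gcd x**3 − 3x**2 − 36x + 108.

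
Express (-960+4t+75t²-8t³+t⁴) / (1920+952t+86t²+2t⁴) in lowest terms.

(-4+t)/(8+2t)

Apply the Euclidean algorithm:
  t⁴-8t³+75t²+4t-960 = (1/2)(2t⁴+86t²+952t+1920) + (-8t³+32t²-472t-1920)
  2t⁴+86t²+952t+1920 = (-(1/4)t-1)(-8t³+32t²-472t-1920) + (0)
Last nonzero remainder: -8t³+32t²-472t-1920. Dividing through by -8 gives the monic gcd t³-4t²+59t+240.
Cancel t³-4t²+59t+240 from numerator and denominator to get the reduced form.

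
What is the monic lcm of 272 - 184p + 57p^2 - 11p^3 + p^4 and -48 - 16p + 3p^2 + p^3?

3264 - 304p - 332p^2 + 83p^3 - 8p^4 - 4p^5 + p^6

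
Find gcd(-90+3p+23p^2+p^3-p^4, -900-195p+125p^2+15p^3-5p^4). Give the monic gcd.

Repeated division with remainder:
  -p^4+p^3+23p^2+3p-90 = (1/5)(-5p^4+15p^3+125p^2-195p-900) + (-2p^3-2p^2+42p+90)
  -5p^4+15p^3+125p^2-195p-900 = ((5/2)p-10)(-2p^3-2p^2+42p+90) + (0)
Last nonzero remainder: -2p^3-2p^2+42p+90. Dividing through by -2 gives the monic gcd p^3+p^2-21p-45.

-45-21p+p^2+p^3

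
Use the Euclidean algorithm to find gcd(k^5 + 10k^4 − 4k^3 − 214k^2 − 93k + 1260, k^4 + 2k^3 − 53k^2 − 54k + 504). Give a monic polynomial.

k^3 + 8k^2 − 5k − 84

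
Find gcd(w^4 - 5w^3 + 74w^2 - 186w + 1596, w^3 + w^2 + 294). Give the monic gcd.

w^2 - 6w + 42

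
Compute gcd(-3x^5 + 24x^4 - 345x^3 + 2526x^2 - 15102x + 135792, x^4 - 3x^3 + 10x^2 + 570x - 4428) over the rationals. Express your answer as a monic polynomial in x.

x^2 - 6x + 82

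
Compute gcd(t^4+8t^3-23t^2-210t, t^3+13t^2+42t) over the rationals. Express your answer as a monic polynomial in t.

t^3+13t^2+42t

Euclidean algorithm in ℚ[t]:
  t^4+8t^3-23t^2-210t = (t-5)(t^3+13t^2+42t) + (0)
The last nonzero remainder t^3+13t^2+42t is already monic.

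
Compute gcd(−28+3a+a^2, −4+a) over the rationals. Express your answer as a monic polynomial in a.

−4+a

Repeated division with remainder:
  a^2+3a−28 = (a+7)(a−4) + (0)
The last nonzero remainder a−4 is already monic.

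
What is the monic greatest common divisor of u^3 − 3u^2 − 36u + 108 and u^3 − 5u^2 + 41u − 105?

Repeated division with remainder:
  u^3 − 3u^2 − 36u + 108 = (u^3 − 5u^2 + 41u − 105) + (2u^2 − 77u + 213)
  u^3 − 5u^2 + 41u − 105 = ((1/2)u + 67/4)(2u^2 − 77u + 213) + ((4897/4)u − 14691/4)
  2u^2 − 77u + 213 = ((8/4897)u − 284/4897)((4897/4)u − 14691/4) + (0)
Last nonzero remainder: (4897/4)u − 14691/4. Dividing through by 4897/4 gives the monic gcd u − 3.

u − 3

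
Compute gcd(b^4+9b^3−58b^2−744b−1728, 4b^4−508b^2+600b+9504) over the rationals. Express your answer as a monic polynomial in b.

b^2−5b−36

By polynomial division,
  b^4+9b^3−58b^2−744b−1728 = (1/4)(4b^4−508b^2+600b+9504) + (9b^3+69b^2−894b−4104)
  4b^4−508b^2+600b+9504 = ((4/9)b−92/27)(9b^3+69b^2−894b−4104) + ((1120/9)b^2−(5600/9)b−4480)
  9b^3+69b^2−894b−4104 = ((81/1120)b+513/560)((1120/9)b^2−(5600/9)b−4480) + (0)
Last nonzero remainder: (1120/9)b^2−(5600/9)b−4480. Dividing through by 1120/9 gives the monic gcd b^2−5b−36.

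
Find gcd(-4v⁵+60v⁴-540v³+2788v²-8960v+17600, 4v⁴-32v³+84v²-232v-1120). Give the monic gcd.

By polynomial division,
  -4v⁵+60v⁴-540v³+2788v²-8960v+17600 = (-v+7)(4v⁴-32v³+84v²-232v-1120) + (-232v³+1968v²-8456v+25440)
  4v⁴-32v³+84v²-232v-1120 = (-(1/58)v-7/841)(-232v³+1968v²-8456v+25440) + (-(38192/841)v²+(114576/841)v-763840/841)
  -232v³+1968v²-8456v+25440 = ((24389/4774)v-133719/4774)(-(38192/841)v²+(114576/841)v-763840/841) + (0)
Last nonzero remainder: -(38192/841)v²+(114576/841)v-763840/841. Dividing through by -38192/841 gives the monic gcd v²-3v+20.

v²-3v+20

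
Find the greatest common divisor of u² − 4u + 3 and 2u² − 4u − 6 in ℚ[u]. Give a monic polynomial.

By polynomial division,
  u² − 4u + 3 = (1/2)(2u² − 4u − 6) + (−2u + 6)
  2u² − 4u − 6 = (−u − 1)(−2u + 6) + (0)
Last nonzero remainder: −2u + 6. Dividing through by −2 gives the monic gcd u − 3.

u − 3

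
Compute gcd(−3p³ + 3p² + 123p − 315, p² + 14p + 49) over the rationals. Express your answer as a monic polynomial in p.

Repeated division with remainder:
  −3p³ + 3p² + 123p − 315 = (−3p + 45)(p² + 14p + 49) + (−360p − 2520)
  p² + 14p + 49 = (−(1/360)p − 7/360)(−360p − 2520) + (0)
Last nonzero remainder: −360p − 2520. Dividing through by −360 gives the monic gcd p + 7.

p + 7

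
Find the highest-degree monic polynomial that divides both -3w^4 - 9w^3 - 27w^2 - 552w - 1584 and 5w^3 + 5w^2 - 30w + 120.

Apply the Euclidean algorithm:
  -3w^4 - 9w^3 - 27w^2 - 552w - 1584 = (-(3/5)w - 6/5)(5w^3 + 5w^2 - 30w + 120) + (-39w^2 - 516w - 1440)
  5w^3 + 5w^2 - 30w + 120 = (-(5/39)w + 265/169)(-39w^2 - 516w - 1440) + ((100470/169)w + 401880/169)
  -39w^2 - 516w - 1440 = (-(2197/33490)w - 2028/3349)((100470/169)w + 401880/169) + (0)
Last nonzero remainder: (100470/169)w + 401880/169. Dividing through by 100470/169 gives the monic gcd w + 4.

w + 4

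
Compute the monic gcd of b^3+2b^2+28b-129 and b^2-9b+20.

1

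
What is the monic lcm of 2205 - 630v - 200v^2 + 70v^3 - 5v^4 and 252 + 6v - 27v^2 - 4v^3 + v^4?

-5292 - 1134v + 795v^2 + 198v^3 - 32v^4 - 8v^5 + v^6

Apply the Euclidean algorithm:
  -5v^4 + 70v^3 - 200v^2 - 630v + 2205 = (-5)(v^4 - 4v^3 - 27v^2 + 6v + 252) + (50v^3 - 335v^2 - 600v + 3465)
  v^4 - 4v^3 - 27v^2 + 6v + 252 = ((1/50)v + 27/500)(50v^3 - 335v^2 - 600v + 3465) + ((309/100)v^2 - (309/10)v + 6489/100)
  50v^3 - 335v^2 - 600v + 3465 = ((5000/309)v + 5500/103)((309/100)v^2 - (309/10)v + 6489/100) + (0)
Last nonzero remainder: (309/100)v^2 - (309/10)v + 6489/100. Dividing through by 309/100 gives the monic gcd v^2 - 10v + 21.
Then lcm(f, g) = f·g / gcd(f, g); expanding and making the result monic gives the answer.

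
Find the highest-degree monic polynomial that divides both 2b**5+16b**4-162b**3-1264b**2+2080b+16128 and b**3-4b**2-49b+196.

b**2+3b-28

Euclidean algorithm in ℚ[b]:
  2b**5+16b**4-162b**3-1264b**2+2080b+16128 = (2b**2+24b+32)(b**3-4b**2-49b+196) + (-352b**2-1056b+9856)
  b**3-4b**2-49b+196 = (-(1/352)b+7/352)(-352b**2-1056b+9856) + (0)
Last nonzero remainder: -352b**2-1056b+9856. Dividing through by -352 gives the monic gcd b**2+3b-28.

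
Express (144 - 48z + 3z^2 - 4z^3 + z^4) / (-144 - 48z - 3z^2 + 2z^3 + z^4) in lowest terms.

(-3 + z)/(3 + z)

By polynomial division,
  z^4 - 4z^3 + 3z^2 - 48z + 144 = (z^4 + 2z^3 - 3z^2 - 48z - 144) + (-6z^3 + 6z^2 + 288)
  z^4 + 2z^3 - 3z^2 - 48z - 144 = (-(1/6)z - 1/2)(-6z^3 + 6z^2 + 288) + (0)
Last nonzero remainder: -6z^3 + 6z^2 + 288. Dividing through by -6 gives the monic gcd z^3 - z^2 - 48.
Cancel z^3 - z^2 - 48 from numerator and denominator to get the reduced form.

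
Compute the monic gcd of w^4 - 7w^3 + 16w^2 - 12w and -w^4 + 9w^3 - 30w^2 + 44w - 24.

Apply the Euclidean algorithm:
  w^4 - 7w^3 + 16w^2 - 12w = (-1)(-w^4 + 9w^3 - 30w^2 + 44w - 24) + (2w^3 - 14w^2 + 32w - 24)
  -w^4 + 9w^3 - 30w^2 + 44w - 24 = (-(1/2)w + 1)(2w^3 - 14w^2 + 32w - 24) + (0)
Last nonzero remainder: 2w^3 - 14w^2 + 32w - 24. Dividing through by 2 gives the monic gcd w^3 - 7w^2 + 16w - 12.

w^3 - 7w^2 + 16w - 12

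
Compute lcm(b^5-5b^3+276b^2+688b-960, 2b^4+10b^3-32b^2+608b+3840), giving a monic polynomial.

b^6+8b^5-5b^4+236b^3+2896b^2+4544b-7680

Euclidean algorithm in ℚ[b]:
  b^5-5b^3+276b^2+688b-960 = ((1/2)b-5/2)(2b^4+10b^3-32b^2+608b+3840) + (36b^3-108b^2+288b+8640)
  2b^4+10b^3-32b^2+608b+3840 = ((1/18)b+4/9)(36b^3-108b^2+288b+8640) + (0)
Last nonzero remainder: 36b^3-108b^2+288b+8640. Dividing through by 36 gives the monic gcd b^3-3b^2+8b+240.
Then lcm(f, g) = f·g / gcd(f, g); expanding and making the result monic gives the answer.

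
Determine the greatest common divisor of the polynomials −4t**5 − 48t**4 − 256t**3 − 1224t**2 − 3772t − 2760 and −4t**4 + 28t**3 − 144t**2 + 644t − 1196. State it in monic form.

Euclidean algorithm in ℚ[t]:
  −4t**5 − 48t**4 − 256t**3 − 1224t**2 − 3772t − 2760 = (t + 19)(−4t**4 + 28t**3 − 144t**2 + 644t − 1196) + (−644t**3 + 868t**2 − 14812t + 19964)
  −4t**4 + 28t**3 − 144t**2 + 644t − 1196 = ((1/161)t − 130/3703)(−644t**3 + 868t**2 − 14812t + 19964) + (−(11388/529)t**2 − 11388/23)
  −644t**3 + 868t**2 − 14812t + 19964 = ((85169/2847)t − 114793/2847)(−(11388/529)t**2 − 11388/23) + (0)
Last nonzero remainder: −(11388/529)t**2 − 11388/23. Dividing through by −11388/529 gives the monic gcd t**2 + 23.

t**2 + 23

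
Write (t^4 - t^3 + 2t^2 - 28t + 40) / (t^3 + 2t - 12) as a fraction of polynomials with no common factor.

(t^3 + t^2 + 4t - 20)/(t^2 + 2t + 6)

By polynomial division,
  t^4 - t^3 + 2t^2 - 28t + 40 = (t - 1)(t^3 + 2t - 12) + (-14t + 28)
  t^3 + 2t - 12 = (-(1/14)t^2 - (1/7)t - 3/7)(-14t + 28) + (0)
Last nonzero remainder: -14t + 28. Dividing through by -14 gives the monic gcd t - 2.
Cancel t - 2 from numerator and denominator to get the reduced form.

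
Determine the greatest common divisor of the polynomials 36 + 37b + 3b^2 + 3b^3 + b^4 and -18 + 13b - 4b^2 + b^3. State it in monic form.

By polynomial division,
  b^4 + 3b^3 + 3b^2 + 37b + 36 = (b + 7)(b^3 - 4b^2 + 13b - 18) + (18b^2 - 36b + 162)
  b^3 - 4b^2 + 13b - 18 = ((1/18)b - 1/9)(18b^2 - 36b + 162) + (0)
Last nonzero remainder: 18b^2 - 36b + 162. Dividing through by 18 gives the monic gcd b^2 - 2b + 9.

9 - 2b + b^2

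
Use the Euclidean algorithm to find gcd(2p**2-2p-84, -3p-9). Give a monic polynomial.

Apply the Euclidean algorithm:
  2p**2-2p-84 = (-(2/3)p+8/3)(-3p-9) + (-60)
  -3p-9 = ((1/20)p+3/20)(-60) + (0)
The last nonzero remainder is the constant -60, so the polynomials are coprime and gcd = 1.

1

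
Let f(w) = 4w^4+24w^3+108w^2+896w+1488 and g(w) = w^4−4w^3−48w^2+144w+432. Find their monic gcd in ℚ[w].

By polynomial division,
  4w^4+24w^3+108w^2+896w+1488 = (4)(w^4−4w^3−48w^2+144w+432) + (40w^3+300w^2+320w−240)
  w^4−4w^3−48w^2+144w+432 = ((1/40)w−23/80)(40w^3+300w^2+320w−240) + ((121/4)w^2+242w+363)
  40w^3+300w^2+320w−240 = ((160/121)w−80/121)((121/4)w^2+242w+363) + (0)
Last nonzero remainder: (121/4)w^2+242w+363. Dividing through by 121/4 gives the monic gcd w^2+8w+12.

w^2+8w+12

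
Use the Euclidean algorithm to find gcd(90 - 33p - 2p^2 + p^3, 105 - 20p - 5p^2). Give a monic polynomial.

Repeated division with remainder:
  p^3 - 2p^2 - 33p + 90 = (-(1/5)p + 6/5)(-5p^2 - 20p + 105) + (12p - 36)
  -5p^2 - 20p + 105 = (-(5/12)p - 35/12)(12p - 36) + (0)
Last nonzero remainder: 12p - 36. Dividing through by 12 gives the monic gcd p - 3.

-3 + p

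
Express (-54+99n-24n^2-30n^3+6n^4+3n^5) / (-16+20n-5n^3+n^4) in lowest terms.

Apply the Euclidean algorithm:
  3n^5+6n^4-30n^3-24n^2+99n-54 = (3n+21)(n^4-5n^3+20n-16) + (75n^3-84n^2-273n+282)
  n^4-5n^3+20n-16 = ((1/75)n-97/1875)(75n^3-84n^2-273n+282) + (-(441/625)n^2+(1323/625)n-882/625)
  75n^3-84n^2-273n+282 = (-(15625/147)n-29375/147)(-(441/625)n^2+(1323/625)n-882/625) + (0)
Last nonzero remainder: -(441/625)n^2+(1323/625)n-882/625. Dividing through by -441/625 gives the monic gcd n^2-3n+2.
Cancel n^2-3n+2 from numerator and denominator to get the reduced form.

(-27+9n+15n^2+3n^3)/(-8-2n+n^2)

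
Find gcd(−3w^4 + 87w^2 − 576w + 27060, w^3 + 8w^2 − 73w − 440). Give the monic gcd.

Repeated division with remainder:
  −3w^4 + 87w^2 − 576w + 27060 = (−3w + 24)(w^3 + 8w^2 − 73w − 440) + (−324w^2 − 144w + 37620)
  w^3 + 8w^2 − 73w − 440 = (−(1/324)w − 17/729)(−324w^2 − 144w + 37620) + ((3220/81)w + 35420/81)
  −324w^2 − 144w + 37620 = (−(6561/805)w + 13851/161)((3220/81)w + 35420/81) + (0)
Last nonzero remainder: (3220/81)w + 35420/81. Dividing through by 3220/81 gives the monic gcd w + 11.

w + 11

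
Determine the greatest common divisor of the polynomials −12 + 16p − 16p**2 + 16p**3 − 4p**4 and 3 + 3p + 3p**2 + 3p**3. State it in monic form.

Apply the Euclidean algorithm:
  −4p**4 + 16p**3 − 16p**2 + 16p − 12 = (−(4/3)p + 20/3)(3p**3 + 3p**2 + 3p + 3) + (−32p**2 − 32)
  3p**3 + 3p**2 + 3p + 3 = (−(3/32)p − 3/32)(−32p**2 − 32) + (0)
Last nonzero remainder: −32p**2 − 32. Dividing through by −32 gives the monic gcd p**2 + 1.

1 + p**2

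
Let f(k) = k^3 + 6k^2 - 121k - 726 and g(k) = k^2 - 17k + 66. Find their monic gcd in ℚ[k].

k - 11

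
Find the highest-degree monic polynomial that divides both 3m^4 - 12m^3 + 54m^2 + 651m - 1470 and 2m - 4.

m - 2

Repeated division with remainder:
  3m^4 - 12m^3 + 54m^2 + 651m - 1470 = ((3/2)m^3 - 3m^2 + 21m + 735/2)(2m - 4) + (0)
Last nonzero remainder: 2m - 4. Dividing through by 2 gives the monic gcd m - 2.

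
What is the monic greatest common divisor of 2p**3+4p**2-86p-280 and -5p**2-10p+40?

p+4

Apply the Euclidean algorithm:
  2p**3+4p**2-86p-280 = (-(2/5)p)(-5p**2-10p+40) + (-70p-280)
  -5p**2-10p+40 = ((1/14)p-1/7)(-70p-280) + (0)
Last nonzero remainder: -70p-280. Dividing through by -70 gives the monic gcd p+4.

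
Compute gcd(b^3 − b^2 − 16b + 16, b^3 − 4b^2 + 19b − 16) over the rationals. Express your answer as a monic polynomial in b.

Apply the Euclidean algorithm:
  b^3 − b^2 − 16b + 16 = (b^3 − 4b^2 + 19b − 16) + (3b^2 − 35b + 32)
  b^3 − 4b^2 + 19b − 16 = ((1/3)b + 23/9)(3b^2 − 35b + 32) + ((880/9)b − 880/9)
  3b^2 − 35b + 32 = ((27/880)b − 18/55)((880/9)b − 880/9) + (0)
Last nonzero remainder: (880/9)b − 880/9. Dividing through by 880/9 gives the monic gcd b − 1.

b − 1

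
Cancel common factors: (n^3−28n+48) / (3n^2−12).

By polynomial division,
  n^3−28n+48 = ((1/3)n)(3n^2−12) + (−24n+48)
  3n^2−12 = (−(1/8)n−1/4)(−24n+48) + (0)
Last nonzero remainder: −24n+48. Dividing through by −24 gives the monic gcd n−2.
Cancel n−2 from numerator and denominator to get the reduced form.

(n^2+2n−24)/(3n+6)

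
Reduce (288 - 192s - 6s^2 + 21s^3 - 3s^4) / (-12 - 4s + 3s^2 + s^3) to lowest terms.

(-48 + 24s - 3s^2)/(2 + s)

Apply the Euclidean algorithm:
  -3s^4 + 21s^3 - 6s^2 - 192s + 288 = (-3s + 30)(s^3 + 3s^2 - 4s - 12) + (-108s^2 - 108s + 648)
  s^3 + 3s^2 - 4s - 12 = (-(1/108)s - 1/54)(-108s^2 - 108s + 648) + (0)
Last nonzero remainder: -108s^2 - 108s + 648. Dividing through by -108 gives the monic gcd s^2 + s - 6.
Cancel s^2 + s - 6 from numerator and denominator to get the reduced form.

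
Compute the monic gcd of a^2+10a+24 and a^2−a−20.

By polynomial division,
  a^2+10a+24 = (a^2−a−20) + (11a+44)
  a^2−a−20 = ((1/11)a−5/11)(11a+44) + (0)
Last nonzero remainder: 11a+44. Dividing through by 11 gives the monic gcd a+4.

a+4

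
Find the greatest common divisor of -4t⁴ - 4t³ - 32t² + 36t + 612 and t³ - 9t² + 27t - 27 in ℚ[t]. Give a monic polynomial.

t - 3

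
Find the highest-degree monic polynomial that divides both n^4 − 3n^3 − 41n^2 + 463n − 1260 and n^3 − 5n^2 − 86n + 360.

n^2 + 5n − 36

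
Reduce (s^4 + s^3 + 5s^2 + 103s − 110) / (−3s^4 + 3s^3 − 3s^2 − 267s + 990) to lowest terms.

Euclidean algorithm in ℚ[s]:
  s^4 + s^3 + 5s^2 + 103s − 110 = (−1/3)(−3s^4 + 3s^3 − 3s^2 − 267s + 990) + (2s^3 + 4s^2 + 14s + 220)
  −3s^4 + 3s^3 − 3s^2 − 267s + 990 = (−(3/2)s + 9/2)(2s^3 + 4s^2 + 14s + 220) + (0)
Last nonzero remainder: 2s^3 + 4s^2 + 14s + 220. Dividing through by 2 gives the monic gcd s^3 + 2s^2 + 7s + 110.
Cancel s^3 + 2s^2 + 7s + 110 from numerator and denominator to get the reduced form.

(−s + 1)/(3s − 9)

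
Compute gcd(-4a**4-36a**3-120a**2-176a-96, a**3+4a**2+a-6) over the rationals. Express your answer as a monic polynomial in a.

Repeated division with remainder:
  -4a**4-36a**3-120a**2-176a-96 = (-4a-20)(a**3+4a**2+a-6) + (-36a**2-180a-216)
  a**3+4a**2+a-6 = (-(1/36)a+1/36)(-36a**2-180a-216) + (0)
Last nonzero remainder: -36a**2-180a-216. Dividing through by -36 gives the monic gcd a**2+5a+6.

a**2+5a+6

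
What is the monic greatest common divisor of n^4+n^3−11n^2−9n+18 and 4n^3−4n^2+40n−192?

Apply the Euclidean algorithm:
  n^4+n^3−11n^2−9n+18 = ((1/4)n+1/2)(4n^3−4n^2+40n−192) + (−19n^2+19n+114)
  4n^3−4n^2+40n−192 = (−(4/19)n)(−19n^2+19n+114) + (64n−192)
  −19n^2+19n+114 = (−(19/64)n−19/32)(64n−192) + (0)
Last nonzero remainder: 64n−192. Dividing through by 64 gives the monic gcd n−3.

n−3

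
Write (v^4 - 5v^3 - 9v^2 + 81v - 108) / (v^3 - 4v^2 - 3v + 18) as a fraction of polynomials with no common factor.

(v^2 + v - 12)/(v + 2)

Euclidean algorithm in ℚ[v]:
  v^4 - 5v^3 - 9v^2 + 81v - 108 = (v - 1)(v^3 - 4v^2 - 3v + 18) + (-10v^2 + 60v - 90)
  v^3 - 4v^2 - 3v + 18 = (-(1/10)v - 1/5)(-10v^2 + 60v - 90) + (0)
Last nonzero remainder: -10v^2 + 60v - 90. Dividing through by -10 gives the monic gcd v^2 - 6v + 9.
Cancel v^2 - 6v + 9 from numerator and denominator to get the reduced form.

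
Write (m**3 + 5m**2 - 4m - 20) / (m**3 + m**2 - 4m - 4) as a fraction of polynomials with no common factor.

By polynomial division,
  m**3 + 5m**2 - 4m - 20 = (m**3 + m**2 - 4m - 4) + (4m**2 - 16)
  m**3 + m**2 - 4m - 4 = ((1/4)m + 1/4)(4m**2 - 16) + (0)
Last nonzero remainder: 4m**2 - 16. Dividing through by 4 gives the monic gcd m**2 - 4.
Cancel m**2 - 4 from numerator and denominator to get the reduced form.

(m + 5)/(m + 1)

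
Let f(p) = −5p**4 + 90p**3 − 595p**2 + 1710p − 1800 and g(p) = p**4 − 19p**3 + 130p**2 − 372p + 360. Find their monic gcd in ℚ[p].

p**2 − 11p + 30

Repeated division with remainder:
  −5p**4 + 90p**3 − 595p**2 + 1710p − 1800 = (−5)(p**4 − 19p**3 + 130p**2 − 372p + 360) + (−5p**3 + 55p**2 − 150p)
  p**4 − 19p**3 + 130p**2 − 372p + 360 = (−(1/5)p + 8/5)(−5p**3 + 55p**2 − 150p) + (12p**2 − 132p + 360)
  −5p**3 + 55p**2 − 150p = (−(5/12)p)(12p**2 − 132p + 360) + (0)
Last nonzero remainder: 12p**2 − 132p + 360. Dividing through by 12 gives the monic gcd p**2 − 11p + 30.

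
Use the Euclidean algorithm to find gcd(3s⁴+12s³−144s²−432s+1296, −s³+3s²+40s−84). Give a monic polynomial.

s²+4s−12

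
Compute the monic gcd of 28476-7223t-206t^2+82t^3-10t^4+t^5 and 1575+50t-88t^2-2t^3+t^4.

-63-2t+t^2

Apply the Euclidean algorithm:
  t^5-10t^4+82t^3-206t^2-7223t+28476 = (t-8)(t^4-2t^3-88t^2+50t+1575) + (154t^3-960t^2-8398t+41076)
  t^4-2t^3-88t^2+50t+1575 = ((1/154)t+163/5929)(154t^3-960t^2-8398t+41076) + (-(41949/5929)t^2+(83898/5929)t+377541/847)
  154t^3-960t^2-8398t+41076 = (-(913066/41949)t+3865708/41949)(-(41949/5929)t^2+(83898/5929)t+377541/847) + (0)
Last nonzero remainder: -(41949/5929)t^2+(83898/5929)t+377541/847. Dividing through by -41949/5929 gives the monic gcd t^2-2t-63.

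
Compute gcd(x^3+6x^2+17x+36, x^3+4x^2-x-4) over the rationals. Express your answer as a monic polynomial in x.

x+4

Repeated division with remainder:
  x^3+6x^2+17x+36 = (x^3+4x^2-x-4) + (2x^2+18x+40)
  x^3+4x^2-x-4 = ((1/2)x-5/2)(2x^2+18x+40) + (24x+96)
  2x^2+18x+40 = ((1/12)x+5/12)(24x+96) + (0)
Last nonzero remainder: 24x+96. Dividing through by 24 gives the monic gcd x+4.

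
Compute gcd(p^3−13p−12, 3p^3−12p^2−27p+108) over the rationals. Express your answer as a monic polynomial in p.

p^2−p−12

Euclidean algorithm in ℚ[p]:
  p^3−13p−12 = (1/3)(3p^3−12p^2−27p+108) + (4p^2−4p−48)
  3p^3−12p^2−27p+108 = ((3/4)p−9/4)(4p^2−4p−48) + (0)
Last nonzero remainder: 4p^2−4p−48. Dividing through by 4 gives the monic gcd p^2−p−12.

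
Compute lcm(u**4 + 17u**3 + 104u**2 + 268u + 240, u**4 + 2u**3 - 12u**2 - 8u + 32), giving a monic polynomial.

u**6 + 13u**5 + 40u**4 - 80u**3 - 416u**2 + 112u + 960

By polynomial division,
  u**4 + 17u**3 + 104u**2 + 268u + 240 = (u**4 + 2u**3 - 12u**2 - 8u + 32) + (15u**3 + 116u**2 + 276u + 208)
  u**4 + 2u**3 - 12u**2 - 8u + 32 = ((1/15)u - 86/225)(15u**3 + 116u**2 + 276u + 208) + ((3136/225)u**2 + (6272/75)u + 25088/225)
  15u**3 + 116u**2 + 276u + 208 = ((3375/3136)u + 2925/1568)((3136/225)u**2 + (6272/75)u + 25088/225) + (0)
Last nonzero remainder: (3136/225)u**2 + (6272/75)u + 25088/225. Dividing through by 3136/225 gives the monic gcd u**2 + 6u + 8.
Then lcm(f, g) = f·g / gcd(f, g); expanding and making the result monic gives the answer.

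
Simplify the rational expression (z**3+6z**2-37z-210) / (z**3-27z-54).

(z**2+12z+35)/(z**2+6z+9)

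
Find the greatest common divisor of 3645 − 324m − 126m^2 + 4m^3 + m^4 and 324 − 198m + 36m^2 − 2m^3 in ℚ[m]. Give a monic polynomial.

−9 + m

By polynomial division,
  m^4 + 4m^3 − 126m^2 − 324m + 3645 = (−(1/2)m − 11)(−2m^3 + 36m^2 − 198m + 324) + (171m^2 − 2340m + 7209)
  −2m^3 + 36m^2 − 198m + 324 = (−(2/171)m + 164/3249)(171m^2 − 2340m + 7209) + ((1600/361)m − 14400/361)
  171m^2 − 2340m + 7209 = ((61731/1600)m − 289161/1600)((1600/361)m − 14400/361) + (0)
Last nonzero remainder: (1600/361)m − 14400/361. Dividing through by 1600/361 gives the monic gcd m − 9.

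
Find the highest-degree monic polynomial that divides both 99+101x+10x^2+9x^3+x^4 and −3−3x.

1+x

Euclidean algorithm in ℚ[x]:
  x^4+9x^3+10x^2+101x+99 = (−(1/3)x^3−(8/3)x^2−(2/3)x−33)(−3x−3) + (0)
Last nonzero remainder: −3x−3. Dividing through by −3 gives the monic gcd x+1.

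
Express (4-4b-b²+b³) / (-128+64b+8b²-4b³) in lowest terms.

(2-b-b²)/(-64+4b²)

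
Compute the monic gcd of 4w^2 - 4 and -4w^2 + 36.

1

Repeated division with remainder:
  4w^2 - 4 = (-1)(-4w^2 + 36) + (32)
  -4w^2 + 36 = (-(1/8)w^2 + 9/8)(32) + (0)
The last nonzero remainder is the constant 32, so the polynomials are coprime and gcd = 1.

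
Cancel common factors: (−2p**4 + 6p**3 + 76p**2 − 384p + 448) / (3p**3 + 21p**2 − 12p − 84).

Apply the Euclidean algorithm:
  −2p**4 + 6p**3 + 76p**2 − 384p + 448 = (−(2/3)p + 20/3)(3p**3 + 21p**2 − 12p − 84) + (−72p**2 − 360p + 1008)
  3p**3 + 21p**2 − 12p − 84 = (−(1/24)p − 1/12)(−72p**2 − 360p + 1008) + (0)
Last nonzero remainder: −72p**2 − 360p + 1008. Dividing through by −72 gives the monic gcd p**2 + 5p − 14.
Cancel p**2 + 5p − 14 from numerator and denominator to get the reduced form.

(−2p**2 + 16p − 32)/(3p + 6)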